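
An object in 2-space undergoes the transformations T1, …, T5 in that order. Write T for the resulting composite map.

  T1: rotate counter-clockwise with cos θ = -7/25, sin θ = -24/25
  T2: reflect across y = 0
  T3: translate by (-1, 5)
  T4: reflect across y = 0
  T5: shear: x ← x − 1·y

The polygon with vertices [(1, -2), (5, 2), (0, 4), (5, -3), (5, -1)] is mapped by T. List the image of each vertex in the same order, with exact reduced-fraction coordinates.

T1 rotate counter-clockwise with cos θ = -7/25, sin θ = -24/25: (1, -2) → (-11/5, -2/5); (5, 2) → (13/25, -134/25); (0, 4) → (96/25, -28/25); (5, -3) → (-107/25, -99/25); (5, -1) → (-59/25, -113/25)
T2 reflect across y = 0: (-11/5, -2/5) → (-11/5, 2/5); (13/25, -134/25) → (13/25, 134/25); (96/25, -28/25) → (96/25, 28/25); (-107/25, -99/25) → (-107/25, 99/25); (-59/25, -113/25) → (-59/25, 113/25)
T3 translate by (-1, 5): (-11/5, 2/5) → (-16/5, 27/5); (13/25, 134/25) → (-12/25, 259/25); (96/25, 28/25) → (71/25, 153/25); (-107/25, 99/25) → (-132/25, 224/25); (-59/25, 113/25) → (-84/25, 238/25)
T4 reflect across y = 0: (-16/5, 27/5) → (-16/5, -27/5); (-12/25, 259/25) → (-12/25, -259/25); (71/25, 153/25) → (71/25, -153/25); (-132/25, 224/25) → (-132/25, -224/25); (-84/25, 238/25) → (-84/25, -238/25)
T5 shear: x ← x − 1·y: (-16/5, -27/5) → (11/5, -27/5); (-12/25, -259/25) → (247/25, -259/25); (71/25, -153/25) → (224/25, -153/25); (-132/25, -224/25) → (92/25, -224/25); (-84/25, -238/25) → (154/25, -238/25)

image vertices: (11/5, -27/5), (247/25, -259/25), (224/25, -153/25), (92/25, -224/25), (154/25, -238/25)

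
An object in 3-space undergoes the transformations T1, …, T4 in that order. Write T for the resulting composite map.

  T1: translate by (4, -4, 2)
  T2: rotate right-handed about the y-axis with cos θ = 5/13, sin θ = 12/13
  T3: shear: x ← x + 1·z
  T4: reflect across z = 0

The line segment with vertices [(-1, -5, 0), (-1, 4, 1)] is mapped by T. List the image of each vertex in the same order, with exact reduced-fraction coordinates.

image vertices: (1, -9, 2), (30/13, 0, 21/13)

T1 translate by (4, -4, 2): (-1, -5, 0) → (3, -9, 2); (-1, 4, 1) → (3, 0, 3)
T2 rotate right-handed about the y-axis with cos θ = 5/13, sin θ = 12/13: (3, -9, 2) → (3, -9, -2); (3, 0, 3) → (51/13, 0, -21/13)
T3 shear: x ← x + 1·z: (3, -9, -2) → (1, -9, -2); (51/13, 0, -21/13) → (30/13, 0, -21/13)
T4 reflect across z = 0: (1, -9, -2) → (1, -9, 2); (30/13, 0, -21/13) → (30/13, 0, 21/13)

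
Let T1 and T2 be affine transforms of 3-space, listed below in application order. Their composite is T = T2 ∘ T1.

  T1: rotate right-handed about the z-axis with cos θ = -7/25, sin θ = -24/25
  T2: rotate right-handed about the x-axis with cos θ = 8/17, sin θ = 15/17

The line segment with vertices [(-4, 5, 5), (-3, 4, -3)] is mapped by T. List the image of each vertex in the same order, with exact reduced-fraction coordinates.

T1 rotate right-handed about the z-axis with cos θ = -7/25, sin θ = -24/25: (-4, 5, 5) → (148/25, 61/25, 5); (-3, 4, -3) → (117/25, 44/25, -3)
T2 rotate right-handed about the x-axis with cos θ = 8/17, sin θ = 15/17: (148/25, 61/25, 5) → (148/25, -1387/425, 383/85); (117/25, 44/25, -3) → (117/25, 1477/425, 12/85)

image vertices: (148/25, -1387/425, 383/85), (117/25, 1477/425, 12/85)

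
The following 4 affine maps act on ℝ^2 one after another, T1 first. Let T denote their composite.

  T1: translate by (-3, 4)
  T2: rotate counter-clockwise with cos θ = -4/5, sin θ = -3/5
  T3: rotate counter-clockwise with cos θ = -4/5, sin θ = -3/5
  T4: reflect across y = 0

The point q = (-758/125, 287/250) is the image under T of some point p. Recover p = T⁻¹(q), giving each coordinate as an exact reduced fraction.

T1 = [1 0 -3; 0 1 4; 0 0 1]
T2·T1 = [-4/5 3/5 24/5; -3/5 -4/5 -7/5; 0 0 1]
T3·…·T1 = [7/25 -24/25 -117/25; 24/25 7/25 -44/25; 0 0 1]
T4·…·T1 = [7/25 -24/25 -117/25; -24/25 -7/25 44/25; 0 0 1]
det M = -1; M⁻¹ = [7/25 -24/25 3; -24/25 -7/25 -4; 0 0 1]
M⁻¹ · (-758/125, 287/250)ᵀ = (1/5, 3/2)ᵀ

p = (1/5, 3/2)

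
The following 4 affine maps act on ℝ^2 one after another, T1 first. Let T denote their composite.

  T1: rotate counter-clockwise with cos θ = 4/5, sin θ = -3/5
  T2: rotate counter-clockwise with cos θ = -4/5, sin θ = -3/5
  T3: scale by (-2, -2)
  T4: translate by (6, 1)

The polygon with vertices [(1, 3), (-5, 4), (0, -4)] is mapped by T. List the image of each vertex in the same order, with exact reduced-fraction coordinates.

T1 rotate counter-clockwise with cos θ = 4/5, sin θ = -3/5: (1, 3) → (13/5, 9/5); (-5, 4) → (-8/5, 31/5); (0, -4) → (-12/5, -16/5)
T2 rotate counter-clockwise with cos θ = -4/5, sin θ = -3/5: (13/5, 9/5) → (-1, -3); (-8/5, 31/5) → (5, -4); (-12/5, -16/5) → (0, 4)
T3 scale by (-2, -2): (-1, -3) → (2, 6); (5, -4) → (-10, 8); (0, 4) → (0, -8)
T4 translate by (6, 1): (2, 6) → (8, 7); (-10, 8) → (-4, 9); (0, -8) → (6, -7)

image vertices: (8, 7), (-4, 9), (6, -7)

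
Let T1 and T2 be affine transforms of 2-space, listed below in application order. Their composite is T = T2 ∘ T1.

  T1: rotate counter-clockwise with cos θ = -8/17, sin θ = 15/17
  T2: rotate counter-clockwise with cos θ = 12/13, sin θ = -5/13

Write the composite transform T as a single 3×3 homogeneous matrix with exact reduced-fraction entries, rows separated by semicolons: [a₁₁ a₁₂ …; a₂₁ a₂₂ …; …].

T = [-21/221 -220/221 0; 220/221 -21/221 0; 0 0 1]

T1 = [-8/17 -15/17 0; 15/17 -8/17 0; 0 0 1]
T2·T1 = [-21/221 -220/221 0; 220/221 -21/221 0; 0 0 1]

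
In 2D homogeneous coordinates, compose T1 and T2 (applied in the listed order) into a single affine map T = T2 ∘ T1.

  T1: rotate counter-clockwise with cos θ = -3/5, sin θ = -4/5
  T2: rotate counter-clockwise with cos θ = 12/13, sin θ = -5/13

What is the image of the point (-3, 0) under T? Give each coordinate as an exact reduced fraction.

T(p) = (168/65, 99/65)

T1 rotate counter-clockwise with cos θ = -3/5, sin θ = -4/5: (-3, 0) → (9/5, 12/5)
T2 rotate counter-clockwise with cos θ = 12/13, sin θ = -5/13: (9/5, 12/5) → (168/65, 99/65)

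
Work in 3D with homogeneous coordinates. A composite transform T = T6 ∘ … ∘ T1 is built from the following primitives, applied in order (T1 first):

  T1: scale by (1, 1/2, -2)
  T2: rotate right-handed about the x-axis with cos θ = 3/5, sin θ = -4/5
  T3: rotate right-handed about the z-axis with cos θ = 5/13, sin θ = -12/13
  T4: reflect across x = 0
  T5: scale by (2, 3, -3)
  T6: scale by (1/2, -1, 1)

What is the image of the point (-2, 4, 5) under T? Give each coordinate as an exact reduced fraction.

T1 scale by (1, 1/2, -2): (-2, 4, 5) → (-2, 2, -10)
T2 rotate right-handed about the x-axis with cos θ = 3/5, sin θ = -4/5: (-2, 2, -10) → (-2, -34/5, -38/5)
T3 rotate right-handed about the z-axis with cos θ = 5/13, sin θ = -12/13: (-2, -34/5, -38/5) → (-458/65, -10/13, -38/5)
T4 reflect across x = 0: (-458/65, -10/13, -38/5) → (458/65, -10/13, -38/5)
T5 scale by (2, 3, -3): (458/65, -10/13, -38/5) → (916/65, -30/13, 114/5)
T6 scale by (1/2, -1, 1): (916/65, -30/13, 114/5) → (458/65, 30/13, 114/5)

T(p) = (458/65, 30/13, 114/5)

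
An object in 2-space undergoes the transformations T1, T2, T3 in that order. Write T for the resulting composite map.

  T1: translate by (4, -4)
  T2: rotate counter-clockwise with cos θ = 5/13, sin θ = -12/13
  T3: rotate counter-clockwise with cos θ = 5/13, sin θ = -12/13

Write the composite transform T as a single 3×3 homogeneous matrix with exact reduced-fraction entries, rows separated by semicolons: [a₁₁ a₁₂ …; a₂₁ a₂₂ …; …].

T1 = [1 0 4; 0 1 -4; 0 0 1]
T2·T1 = [5/13 12/13 -28/13; -12/13 5/13 -68/13; 0 0 1]
T3·…·T1 = [-119/169 120/169 -956/169; -120/169 -119/169 -4/169; 0 0 1]

T = [-119/169 120/169 -956/169; -120/169 -119/169 -4/169; 0 0 1]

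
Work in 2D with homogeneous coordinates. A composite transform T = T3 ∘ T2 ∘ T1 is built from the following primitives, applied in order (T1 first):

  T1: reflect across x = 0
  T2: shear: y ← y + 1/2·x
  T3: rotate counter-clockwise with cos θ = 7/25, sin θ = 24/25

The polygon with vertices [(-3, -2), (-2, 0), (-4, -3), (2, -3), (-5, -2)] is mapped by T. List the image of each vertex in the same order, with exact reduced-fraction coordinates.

T1 reflect across x = 0: (-3, -2) → (3, -2); (-2, 0) → (2, 0); (-4, -3) → (4, -3); (2, -3) → (-2, -3); (-5, -2) → (5, -2)
T2 shear: y ← y + 1/2·x: (3, -2) → (3, -1/2); (2, 0) → (2, 1); (4, -3) → (4, -1); (-2, -3) → (-2, -4); (5, -2) → (5, 1/2)
T3 rotate counter-clockwise with cos θ = 7/25, sin θ = 24/25: (3, -1/2) → (33/25, 137/50); (2, 1) → (-2/5, 11/5); (4, -1) → (52/25, 89/25); (-2, -4) → (82/25, -76/25); (5, 1/2) → (23/25, 247/50)

image vertices: (33/25, 137/50), (-2/5, 11/5), (52/25, 89/25), (82/25, -76/25), (23/25, 247/50)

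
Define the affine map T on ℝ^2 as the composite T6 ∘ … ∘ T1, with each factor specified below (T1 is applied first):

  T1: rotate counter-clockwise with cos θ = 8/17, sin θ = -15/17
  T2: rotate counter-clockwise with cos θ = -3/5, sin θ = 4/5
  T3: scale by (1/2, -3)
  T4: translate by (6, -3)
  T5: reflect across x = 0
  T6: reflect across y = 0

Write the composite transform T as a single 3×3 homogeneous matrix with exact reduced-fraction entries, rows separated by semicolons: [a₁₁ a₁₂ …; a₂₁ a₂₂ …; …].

T1 = [8/17 15/17 0; -15/17 8/17 0; 0 0 1]
T2·T1 = [36/85 -77/85 0; 77/85 36/85 0; 0 0 1]
T3·…·T1 = [18/85 -77/170 0; -231/85 -108/85 0; 0 0 1]
T4·…·T1 = [18/85 -77/170 6; -231/85 -108/85 -3; 0 0 1]
T5·…·T1 = [-18/85 77/170 -6; -231/85 -108/85 -3; 0 0 1]
T6·…·T1 = [-18/85 77/170 -6; 231/85 108/85 3; 0 0 1]

T = [-18/85 77/170 -6; 231/85 108/85 3; 0 0 1]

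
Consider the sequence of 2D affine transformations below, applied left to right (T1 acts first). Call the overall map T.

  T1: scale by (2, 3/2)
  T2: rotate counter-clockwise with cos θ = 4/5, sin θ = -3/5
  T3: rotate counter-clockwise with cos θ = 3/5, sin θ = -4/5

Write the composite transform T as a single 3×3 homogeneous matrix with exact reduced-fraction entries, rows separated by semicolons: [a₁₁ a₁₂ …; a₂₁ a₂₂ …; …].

T1 = [2 0 0; 0 3/2 0; 0 0 1]
T2·T1 = [8/5 9/10 0; -6/5 6/5 0; 0 0 1]
T3·…·T1 = [0 3/2 0; -2 0 0; 0 0 1]

T = [0 3/2 0; -2 0 0; 0 0 1]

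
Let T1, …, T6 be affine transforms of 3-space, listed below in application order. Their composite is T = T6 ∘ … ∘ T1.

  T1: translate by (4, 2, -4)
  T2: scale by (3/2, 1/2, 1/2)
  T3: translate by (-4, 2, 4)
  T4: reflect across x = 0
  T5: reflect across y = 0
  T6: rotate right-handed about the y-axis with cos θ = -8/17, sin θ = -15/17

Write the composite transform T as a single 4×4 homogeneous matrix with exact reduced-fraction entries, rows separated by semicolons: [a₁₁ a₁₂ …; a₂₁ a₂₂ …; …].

T = [12/17 0 -15/34 -14/17; 0 -1/2 0 -3; -45/34 0 -4/17 -46/17; 0 0 0 1]

T1 = [1 0 0 4; 0 1 0 2; 0 0 1 -4; 0 0 0 1]
T2·T1 = [3/2 0 0 6; 0 1/2 0 1; 0 0 1/2 -2; 0 0 0 1]
T3·…·T1 = [3/2 0 0 2; 0 1/2 0 3; 0 0 1/2 2; 0 0 0 1]
T4·…·T1 = [-3/2 0 0 -2; 0 1/2 0 3; 0 0 1/2 2; 0 0 0 1]
T5·…·T1 = [-3/2 0 0 -2; 0 -1/2 0 -3; 0 0 1/2 2; 0 0 0 1]
T6·…·T1 = [12/17 0 -15/34 -14/17; 0 -1/2 0 -3; -45/34 0 -4/17 -46/17; 0 0 0 1]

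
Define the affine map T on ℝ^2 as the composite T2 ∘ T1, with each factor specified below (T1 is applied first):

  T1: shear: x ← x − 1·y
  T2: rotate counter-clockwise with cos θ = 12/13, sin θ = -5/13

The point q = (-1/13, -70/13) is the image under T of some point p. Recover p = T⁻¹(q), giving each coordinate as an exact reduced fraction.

p = (-3, -5)

T1 = [1 -1 0; 0 1 0; 0 0 1]
T2·T1 = [12/13 -7/13 0; -5/13 17/13 0; 0 0 1]
det M = 1; M⁻¹ = [17/13 7/13 0; 5/13 12/13 0; 0 0 1]
M⁻¹ · (-1/13, -70/13)ᵀ = (-3, -5)ᵀ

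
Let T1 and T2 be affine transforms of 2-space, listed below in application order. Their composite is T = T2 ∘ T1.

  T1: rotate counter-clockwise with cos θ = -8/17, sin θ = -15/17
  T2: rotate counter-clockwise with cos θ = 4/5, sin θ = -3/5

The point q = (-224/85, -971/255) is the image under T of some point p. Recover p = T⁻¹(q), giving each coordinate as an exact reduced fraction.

p = (4, 7/3)

T1 = [-8/17 15/17 0; -15/17 -8/17 0; 0 0 1]
T2·T1 = [-77/85 36/85 0; -36/85 -77/85 0; 0 0 1]
det M = 1; M⁻¹ = [-77/85 -36/85 0; 36/85 -77/85 0; 0 0 1]
M⁻¹ · (-224/85, -971/255)ᵀ = (4, 7/3)ᵀ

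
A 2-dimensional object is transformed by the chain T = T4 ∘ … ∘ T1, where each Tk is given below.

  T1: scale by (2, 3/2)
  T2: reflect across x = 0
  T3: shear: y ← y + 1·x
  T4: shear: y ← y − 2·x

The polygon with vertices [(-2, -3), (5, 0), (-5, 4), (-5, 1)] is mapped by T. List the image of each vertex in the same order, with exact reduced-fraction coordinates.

image vertices: (4, -17/2), (-10, 10), (10, -4), (10, -17/2)

T1 scale by (2, 3/2): (-2, -3) → (-4, -9/2); (5, 0) → (10, 0); (-5, 4) → (-10, 6); (-5, 1) → (-10, 3/2)
T2 reflect across x = 0: (-4, -9/2) → (4, -9/2); (10, 0) → (-10, 0); (-10, 6) → (10, 6); (-10, 3/2) → (10, 3/2)
T3 shear: y ← y + 1·x: (4, -9/2) → (4, -1/2); (-10, 0) → (-10, -10); (10, 6) → (10, 16); (10, 3/2) → (10, 23/2)
T4 shear: y ← y − 2·x: (4, -1/2) → (4, -17/2); (-10, -10) → (-10, 10); (10, 16) → (10, -4); (10, 23/2) → (10, -17/2)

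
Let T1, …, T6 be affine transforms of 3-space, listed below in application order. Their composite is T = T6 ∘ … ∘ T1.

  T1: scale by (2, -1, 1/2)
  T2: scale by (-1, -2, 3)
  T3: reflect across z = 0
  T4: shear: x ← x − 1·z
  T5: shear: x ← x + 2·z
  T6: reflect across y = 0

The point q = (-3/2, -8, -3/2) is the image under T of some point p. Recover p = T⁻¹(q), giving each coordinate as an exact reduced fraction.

T1 = [2 0 0 0; 0 -1 0 0; 0 0 1/2 0; 0 0 0 1]
T2·T1 = [-2 0 0 0; 0 2 0 0; 0 0 3/2 0; 0 0 0 1]
T3·…·T1 = [-2 0 0 0; 0 2 0 0; 0 0 -3/2 0; 0 0 0 1]
T4·…·T1 = [-2 0 3/2 0; 0 2 0 0; 0 0 -3/2 0; 0 0 0 1]
T5·…·T1 = [-2 0 -3/2 0; 0 2 0 0; 0 0 -3/2 0; 0 0 0 1]
T6·…·T1 = [-2 0 -3/2 0; 0 -2 0 0; 0 0 -3/2 0; 0 0 0 1]
det M = -6; M⁻¹ = [-1/2 0 1/2 0; 0 -1/2 0 0; 0 0 -2/3 0; 0 0 0 1]
M⁻¹ · (-3/2, -8, -3/2)ᵀ = (0, 4, 1)ᵀ

p = (0, 4, 1)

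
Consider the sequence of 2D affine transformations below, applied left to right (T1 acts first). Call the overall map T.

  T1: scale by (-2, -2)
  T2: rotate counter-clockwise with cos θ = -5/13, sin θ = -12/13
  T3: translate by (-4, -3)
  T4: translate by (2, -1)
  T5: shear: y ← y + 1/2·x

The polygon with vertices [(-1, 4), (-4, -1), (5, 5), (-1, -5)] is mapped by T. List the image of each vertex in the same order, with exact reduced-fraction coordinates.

T1 scale by (-2, -2): (-1, 4) → (2, -8); (-4, -1) → (8, 2); (5, 5) → (-10, -10); (-1, -5) → (2, 10)
T2 rotate counter-clockwise with cos θ = -5/13, sin θ = -12/13: (2, -8) → (-106/13, 16/13); (8, 2) → (-16/13, -106/13); (-10, -10) → (-70/13, 170/13); (2, 10) → (110/13, -74/13)
T3 translate by (-4, -3): (-106/13, 16/13) → (-158/13, -23/13); (-16/13, -106/13) → (-68/13, -145/13); (-70/13, 170/13) → (-122/13, 131/13); (110/13, -74/13) → (58/13, -113/13)
T4 translate by (2, -1): (-158/13, -23/13) → (-132/13, -36/13); (-68/13, -145/13) → (-42/13, -158/13); (-122/13, 131/13) → (-96/13, 118/13); (58/13, -113/13) → (84/13, -126/13)
T5 shear: y ← y + 1/2·x: (-132/13, -36/13) → (-132/13, -102/13); (-42/13, -158/13) → (-42/13, -179/13); (-96/13, 118/13) → (-96/13, 70/13); (84/13, -126/13) → (84/13, -84/13)

image vertices: (-132/13, -102/13), (-42/13, -179/13), (-96/13, 70/13), (84/13, -84/13)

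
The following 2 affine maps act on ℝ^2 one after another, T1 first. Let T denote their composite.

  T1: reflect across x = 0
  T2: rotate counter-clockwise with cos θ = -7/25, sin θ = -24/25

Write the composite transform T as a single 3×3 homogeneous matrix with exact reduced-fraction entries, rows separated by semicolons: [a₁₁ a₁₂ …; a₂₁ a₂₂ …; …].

T1 = [-1 0 0; 0 1 0; 0 0 1]
T2·T1 = [7/25 24/25 0; 24/25 -7/25 0; 0 0 1]

T = [7/25 24/25 0; 24/25 -7/25 0; 0 0 1]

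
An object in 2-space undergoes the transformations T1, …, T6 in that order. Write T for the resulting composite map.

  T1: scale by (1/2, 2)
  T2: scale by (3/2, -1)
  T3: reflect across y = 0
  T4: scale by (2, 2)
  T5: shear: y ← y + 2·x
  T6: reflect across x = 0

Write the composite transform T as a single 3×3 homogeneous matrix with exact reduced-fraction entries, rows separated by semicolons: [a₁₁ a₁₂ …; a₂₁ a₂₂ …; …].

T1 = [1/2 0 0; 0 2 0; 0 0 1]
T2·T1 = [3/4 0 0; 0 -2 0; 0 0 1]
T3·…·T1 = [3/4 0 0; 0 2 0; 0 0 1]
T4·…·T1 = [3/2 0 0; 0 4 0; 0 0 1]
T5·…·T1 = [3/2 0 0; 3 4 0; 0 0 1]
T6·…·T1 = [-3/2 0 0; 3 4 0; 0 0 1]

T = [-3/2 0 0; 3 4 0; 0 0 1]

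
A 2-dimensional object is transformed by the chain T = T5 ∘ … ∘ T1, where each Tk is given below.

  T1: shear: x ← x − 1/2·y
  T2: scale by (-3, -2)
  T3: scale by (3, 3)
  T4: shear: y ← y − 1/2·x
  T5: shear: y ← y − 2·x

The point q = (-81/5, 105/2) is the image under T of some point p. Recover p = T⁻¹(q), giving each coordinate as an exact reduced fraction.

p = (4/5, -2)

T1 = [1 -1/2 0; 0 1 0; 0 0 1]
T2·T1 = [-3 3/2 0; 0 -2 0; 0 0 1]
T3·…·T1 = [-9 9/2 0; 0 -6 0; 0 0 1]
T4·…·T1 = [-9 9/2 0; 9/2 -33/4 0; 0 0 1]
T5·…·T1 = [-9 9/2 0; 45/2 -69/4 0; 0 0 1]
det M = 54; M⁻¹ = [-23/72 -1/12 0; -5/12 -1/6 0; 0 0 1]
M⁻¹ · (-81/5, 105/2)ᵀ = (4/5, -2)ᵀ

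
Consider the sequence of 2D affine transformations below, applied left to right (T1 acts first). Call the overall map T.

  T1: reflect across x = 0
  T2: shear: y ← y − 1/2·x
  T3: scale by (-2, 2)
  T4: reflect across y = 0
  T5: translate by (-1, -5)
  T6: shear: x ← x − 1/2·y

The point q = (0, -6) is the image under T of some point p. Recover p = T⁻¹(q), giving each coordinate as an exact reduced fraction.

T1 = [-1 0 0; 0 1 0; 0 0 1]
T2·T1 = [-1 0 0; 1/2 1 0; 0 0 1]
T3·…·T1 = [2 0 0; 1 2 0; 0 0 1]
T4·…·T1 = [2 0 0; -1 -2 0; 0 0 1]
T5·…·T1 = [2 0 -1; -1 -2 -5; 0 0 1]
T6·…·T1 = [5/2 1 3/2; -1 -2 -5; 0 0 1]
det M = -4; M⁻¹ = [1/2 1/4 1/2; -1/4 -5/8 -11/4; 0 0 1]
M⁻¹ · (0, -6)ᵀ = (-1, 1)ᵀ

p = (-1, 1)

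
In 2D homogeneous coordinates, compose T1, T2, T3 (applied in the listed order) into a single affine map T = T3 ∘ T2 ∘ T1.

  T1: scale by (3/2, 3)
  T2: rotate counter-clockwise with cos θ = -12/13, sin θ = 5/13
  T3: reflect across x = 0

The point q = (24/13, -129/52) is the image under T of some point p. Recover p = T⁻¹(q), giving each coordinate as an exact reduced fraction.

T1 = [3/2 0 0; 0 3 0; 0 0 1]
T2·T1 = [-18/13 -15/13 0; 15/26 -36/13 0; 0 0 1]
T3·…·T1 = [18/13 15/13 0; 15/26 -36/13 0; 0 0 1]
det M = -9/2; M⁻¹ = [8/13 10/39 0; 5/39 -4/13 0; 0 0 1]
M⁻¹ · (24/13, -129/52)ᵀ = (1/2, 1)ᵀ

p = (1/2, 1)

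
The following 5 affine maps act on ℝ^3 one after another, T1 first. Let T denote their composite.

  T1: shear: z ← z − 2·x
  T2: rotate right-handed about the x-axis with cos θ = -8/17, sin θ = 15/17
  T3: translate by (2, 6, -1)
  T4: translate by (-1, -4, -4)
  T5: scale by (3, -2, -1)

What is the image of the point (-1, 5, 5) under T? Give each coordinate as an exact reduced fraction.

T(p) = (0, 222/17, 66/17)

T1 shear: z ← z − 2·x: (-1, 5, 5) → (-1, 5, 7)
T2 rotate right-handed about the x-axis with cos θ = -8/17, sin θ = 15/17: (-1, 5, 7) → (-1, -145/17, 19/17)
T3 translate by (2, 6, -1): (-1, -145/17, 19/17) → (1, -43/17, 2/17)
T4 translate by (-1, -4, -4): (1, -43/17, 2/17) → (0, -111/17, -66/17)
T5 scale by (3, -2, -1): (0, -111/17, -66/17) → (0, 222/17, 66/17)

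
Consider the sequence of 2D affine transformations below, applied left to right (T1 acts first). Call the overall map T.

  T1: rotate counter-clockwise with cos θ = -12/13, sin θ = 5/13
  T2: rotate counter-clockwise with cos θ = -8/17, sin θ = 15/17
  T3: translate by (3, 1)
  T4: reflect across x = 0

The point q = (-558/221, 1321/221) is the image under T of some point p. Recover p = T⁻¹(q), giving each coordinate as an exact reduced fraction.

p = (-5, 0)

T1 = [-12/13 -5/13 0; 5/13 -12/13 0; 0 0 1]
T2·T1 = [21/221 220/221 0; -220/221 21/221 0; 0 0 1]
T3·…·T1 = [21/221 220/221 3; -220/221 21/221 1; 0 0 1]
T4·…·T1 = [-21/221 -220/221 -3; -220/221 21/221 1; 0 0 1]
det M = -1; M⁻¹ = [-21/221 -220/221 157/221; -220/221 21/221 -681/221; 0 0 1]
M⁻¹ · (-558/221, 1321/221)ᵀ = (-5, 0)ᵀ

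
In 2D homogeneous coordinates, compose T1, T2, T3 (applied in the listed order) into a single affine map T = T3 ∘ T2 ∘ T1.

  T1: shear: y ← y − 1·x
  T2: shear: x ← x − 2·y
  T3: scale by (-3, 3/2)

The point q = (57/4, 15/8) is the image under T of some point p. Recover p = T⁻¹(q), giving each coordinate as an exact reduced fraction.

p = (-9/4, -1)

T1 = [1 0 0; -1 1 0; 0 0 1]
T2·T1 = [3 -2 0; -1 1 0; 0 0 1]
T3·…·T1 = [-9 6 0; -3/2 3/2 0; 0 0 1]
det M = -9/2; M⁻¹ = [-1/3 4/3 0; -1/3 2 0; 0 0 1]
M⁻¹ · (57/4, 15/8)ᵀ = (-9/4, -1)ᵀ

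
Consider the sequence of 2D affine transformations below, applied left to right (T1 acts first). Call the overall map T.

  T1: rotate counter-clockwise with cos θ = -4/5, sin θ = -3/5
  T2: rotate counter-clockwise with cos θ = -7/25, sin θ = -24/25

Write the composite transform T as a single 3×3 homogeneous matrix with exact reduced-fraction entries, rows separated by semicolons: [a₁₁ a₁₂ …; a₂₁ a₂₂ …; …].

T1 = [-4/5 3/5 0; -3/5 -4/5 0; 0 0 1]
T2·T1 = [-44/125 -117/125 0; 117/125 -44/125 0; 0 0 1]

T = [-44/125 -117/125 0; 117/125 -44/125 0; 0 0 1]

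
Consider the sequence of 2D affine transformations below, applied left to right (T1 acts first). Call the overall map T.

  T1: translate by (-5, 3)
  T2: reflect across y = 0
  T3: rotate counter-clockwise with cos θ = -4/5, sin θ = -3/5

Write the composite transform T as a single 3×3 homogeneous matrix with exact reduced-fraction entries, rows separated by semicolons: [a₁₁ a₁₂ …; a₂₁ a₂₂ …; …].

T1 = [1 0 -5; 0 1 3; 0 0 1]
T2·T1 = [1 0 -5; 0 -1 -3; 0 0 1]
T3·…·T1 = [-4/5 -3/5 11/5; -3/5 4/5 27/5; 0 0 1]

T = [-4/5 -3/5 11/5; -3/5 4/5 27/5; 0 0 1]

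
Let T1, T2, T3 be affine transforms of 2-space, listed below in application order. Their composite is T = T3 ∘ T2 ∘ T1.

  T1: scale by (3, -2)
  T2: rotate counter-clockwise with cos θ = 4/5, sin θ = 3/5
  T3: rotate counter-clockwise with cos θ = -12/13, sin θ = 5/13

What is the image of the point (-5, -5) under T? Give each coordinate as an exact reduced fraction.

T(p) = (17, -6)

T1 scale by (3, -2): (-5, -5) → (-15, 10)
T2 rotate counter-clockwise with cos θ = 4/5, sin θ = 3/5: (-15, 10) → (-18, -1)
T3 rotate counter-clockwise with cos θ = -12/13, sin θ = 5/13: (-18, -1) → (17, -6)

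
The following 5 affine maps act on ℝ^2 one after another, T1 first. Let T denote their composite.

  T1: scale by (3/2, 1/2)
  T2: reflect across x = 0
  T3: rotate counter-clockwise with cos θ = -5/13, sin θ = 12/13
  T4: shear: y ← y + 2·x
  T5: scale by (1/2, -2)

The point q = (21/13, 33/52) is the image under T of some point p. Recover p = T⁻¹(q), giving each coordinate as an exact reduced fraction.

p = (5, -3/4)

T1 = [3/2 0 0; 0 1/2 0; 0 0 1]
T2·T1 = [-3/2 0 0; 0 1/2 0; 0 0 1]
T3·…·T1 = [15/26 -6/13 0; -18/13 -5/26 0; 0 0 1]
T4·…·T1 = [15/26 -6/13 0; -3/13 -29/26 0; 0 0 1]
T5·…·T1 = [15/52 -3/13 0; 6/13 29/13 0; 0 0 1]
det M = 3/4; M⁻¹ = [116/39 4/13 0; -8/13 5/13 0; 0 0 1]
M⁻¹ · (21/13, 33/52)ᵀ = (5, -3/4)ᵀ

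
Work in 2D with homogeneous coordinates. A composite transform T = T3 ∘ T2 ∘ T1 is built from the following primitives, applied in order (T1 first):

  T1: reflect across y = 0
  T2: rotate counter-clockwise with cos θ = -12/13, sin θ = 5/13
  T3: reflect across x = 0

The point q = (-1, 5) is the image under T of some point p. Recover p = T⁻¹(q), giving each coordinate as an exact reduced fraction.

T1 = [1 0 0; 0 -1 0; 0 0 1]
T2·T1 = [-12/13 5/13 0; 5/13 12/13 0; 0 0 1]
T3·…·T1 = [12/13 -5/13 0; 5/13 12/13 0; 0 0 1]
det M = 1; M⁻¹ = [12/13 5/13 0; -5/13 12/13 0; 0 0 1]
M⁻¹ · (-1, 5)ᵀ = (1, 5)ᵀ

p = (1, 5)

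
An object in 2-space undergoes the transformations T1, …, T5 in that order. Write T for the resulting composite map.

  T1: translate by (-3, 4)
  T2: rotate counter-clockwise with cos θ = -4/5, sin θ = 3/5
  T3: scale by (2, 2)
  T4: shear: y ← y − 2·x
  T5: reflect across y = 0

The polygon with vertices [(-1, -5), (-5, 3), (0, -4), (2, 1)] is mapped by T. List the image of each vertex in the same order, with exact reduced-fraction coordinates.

T1 translate by (-3, 4): (-1, -5) → (-4, -1); (-5, 3) → (-8, 7); (0, -4) → (-3, 0); (2, 1) → (-1, 5)
T2 rotate counter-clockwise with cos θ = -4/5, sin θ = 3/5: (-4, -1) → (19/5, -8/5); (-8, 7) → (11/5, -52/5); (-3, 0) → (12/5, -9/5); (-1, 5) → (-11/5, -23/5)
T3 scale by (2, 2): (19/5, -8/5) → (38/5, -16/5); (11/5, -52/5) → (22/5, -104/5); (12/5, -9/5) → (24/5, -18/5); (-11/5, -23/5) → (-22/5, -46/5)
T4 shear: y ← y − 2·x: (38/5, -16/5) → (38/5, -92/5); (22/5, -104/5) → (22/5, -148/5); (24/5, -18/5) → (24/5, -66/5); (-22/5, -46/5) → (-22/5, -2/5)
T5 reflect across y = 0: (38/5, -92/5) → (38/5, 92/5); (22/5, -148/5) → (22/5, 148/5); (24/5, -66/5) → (24/5, 66/5); (-22/5, -2/5) → (-22/5, 2/5)

image vertices: (38/5, 92/5), (22/5, 148/5), (24/5, 66/5), (-22/5, 2/5)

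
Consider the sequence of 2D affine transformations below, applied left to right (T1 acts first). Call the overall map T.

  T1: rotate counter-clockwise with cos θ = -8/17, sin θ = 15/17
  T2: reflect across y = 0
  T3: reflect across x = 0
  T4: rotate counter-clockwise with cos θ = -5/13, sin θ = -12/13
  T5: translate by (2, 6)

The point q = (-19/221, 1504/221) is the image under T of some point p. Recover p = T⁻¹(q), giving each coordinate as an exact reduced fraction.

p = (2, -1)

T1 = [-8/17 -15/17 0; 15/17 -8/17 0; 0 0 1]
T2·T1 = [-8/17 -15/17 0; -15/17 8/17 0; 0 0 1]
T3·…·T1 = [8/17 15/17 0; -15/17 8/17 0; 0 0 1]
T4·…·T1 = [-220/221 21/221 0; -21/221 -220/221 0; 0 0 1]
T5·…·T1 = [-220/221 21/221 2; -21/221 -220/221 6; 0 0 1]
det M = 1; M⁻¹ = [-220/221 -21/221 566/221; 21/221 -220/221 1278/221; 0 0 1]
M⁻¹ · (-19/221, 1504/221)ᵀ = (2, -1)ᵀ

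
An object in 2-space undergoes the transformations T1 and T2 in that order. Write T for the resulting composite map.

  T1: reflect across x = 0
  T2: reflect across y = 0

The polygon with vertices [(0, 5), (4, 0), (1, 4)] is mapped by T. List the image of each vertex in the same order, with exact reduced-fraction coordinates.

image vertices: (0, -5), (-4, 0), (-1, -4)

T1 reflect across x = 0: (0, 5) → (0, 5); (4, 0) → (-4, 0); (1, 4) → (-1, 4)
T2 reflect across y = 0: (0, 5) → (0, -5); (-4, 0) → (-4, 0); (-1, 4) → (-1, -4)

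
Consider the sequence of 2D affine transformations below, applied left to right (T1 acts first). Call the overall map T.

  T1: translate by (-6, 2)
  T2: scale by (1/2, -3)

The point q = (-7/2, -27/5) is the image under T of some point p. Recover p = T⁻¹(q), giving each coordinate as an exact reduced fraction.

T1 = [1 0 -6; 0 1 2; 0 0 1]
T2·T1 = [1/2 0 -3; 0 -3 -6; 0 0 1]
det M = -3/2; M⁻¹ = [2 0 6; 0 -1/3 -2; 0 0 1]
M⁻¹ · (-7/2, -27/5)ᵀ = (-1, -1/5)ᵀ

p = (-1, -1/5)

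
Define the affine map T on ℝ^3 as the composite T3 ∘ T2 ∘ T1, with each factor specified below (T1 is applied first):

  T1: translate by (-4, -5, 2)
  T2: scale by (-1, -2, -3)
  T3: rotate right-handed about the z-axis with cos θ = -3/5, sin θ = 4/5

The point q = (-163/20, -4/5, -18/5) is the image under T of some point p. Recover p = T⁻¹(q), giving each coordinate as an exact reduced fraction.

T1 = [1 0 0 -4; 0 1 0 -5; 0 0 1 2; 0 0 0 1]
T2·T1 = [-1 0 0 4; 0 -2 0 10; 0 0 -3 -6; 0 0 0 1]
T3·…·T1 = [3/5 8/5 0 -52/5; -4/5 6/5 0 -14/5; 0 0 -3 -6; 0 0 0 1]
det M = -6; M⁻¹ = [3/5 -4/5 0 4; 2/5 3/10 0 5; 0 0 -1/3 -2; 0 0 0 1]
M⁻¹ · (-163/20, -4/5, -18/5)ᵀ = (-1/4, 3/2, -4/5)ᵀ

p = (-1/4, 3/2, -4/5)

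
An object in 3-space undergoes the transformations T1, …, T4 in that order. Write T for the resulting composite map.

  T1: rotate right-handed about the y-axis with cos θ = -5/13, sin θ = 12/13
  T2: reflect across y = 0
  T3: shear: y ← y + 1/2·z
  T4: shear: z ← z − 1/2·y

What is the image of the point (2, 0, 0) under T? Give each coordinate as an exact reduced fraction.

T1 rotate right-handed about the y-axis with cos θ = -5/13, sin θ = 12/13: (2, 0, 0) → (-10/13, 0, -24/13)
T2 reflect across y = 0: (-10/13, 0, -24/13) → (-10/13, 0, -24/13)
T3 shear: y ← y + 1/2·z: (-10/13, 0, -24/13) → (-10/13, -12/13, -24/13)
T4 shear: z ← z − 1/2·y: (-10/13, -12/13, -24/13) → (-10/13, -12/13, -18/13)

T(p) = (-10/13, -12/13, -18/13)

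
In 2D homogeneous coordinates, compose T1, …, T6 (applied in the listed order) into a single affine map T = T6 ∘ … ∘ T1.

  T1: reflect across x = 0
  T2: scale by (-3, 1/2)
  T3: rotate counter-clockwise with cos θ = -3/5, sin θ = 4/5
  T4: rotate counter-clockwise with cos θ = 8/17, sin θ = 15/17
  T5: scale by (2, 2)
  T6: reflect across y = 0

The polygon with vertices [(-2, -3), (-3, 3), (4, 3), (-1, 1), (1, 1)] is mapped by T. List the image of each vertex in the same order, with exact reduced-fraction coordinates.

T1 reflect across x = 0: (-2, -3) → (2, -3); (-3, 3) → (3, 3); (4, 3) → (-4, 3); (-1, 1) → (1, 1); (1, 1) → (-1, 1)
T2 scale by (-3, 1/2): (2, -3) → (-6, -3/2); (3, 3) → (-9, 3/2); (-4, 3) → (12, 3/2); (1, 1) → (-3, 1/2); (-1, 1) → (3, 1/2)
T3 rotate counter-clockwise with cos θ = -3/5, sin θ = 4/5: (-6, -3/2) → (24/5, -39/10); (-9, 3/2) → (21/5, -81/10); (12, 3/2) → (-42/5, 87/10); (-3, 1/2) → (7/5, -27/10); (3, 1/2) → (-11/5, 21/10)
T4 rotate counter-clockwise with cos θ = 8/17, sin θ = 15/17: (24/5, -39/10) → (57/10, 12/5); (21/5, -81/10) → (1551/170, -9/85); (-42/5, 87/10) → (-1977/170, -282/85); (7/5, -27/10) → (517/170, -3/85); (-11/5, 21/10) → (-491/170, -81/85)
T5 scale by (2, 2): (57/10, 12/5) → (57/5, 24/5); (1551/170, -9/85) → (1551/85, -18/85); (-1977/170, -282/85) → (-1977/85, -564/85); (517/170, -3/85) → (517/85, -6/85); (-491/170, -81/85) → (-491/85, -162/85)
T6 reflect across y = 0: (57/5, 24/5) → (57/5, -24/5); (1551/85, -18/85) → (1551/85, 18/85); (-1977/85, -564/85) → (-1977/85, 564/85); (517/85, -6/85) → (517/85, 6/85); (-491/85, -162/85) → (-491/85, 162/85)

image vertices: (57/5, -24/5), (1551/85, 18/85), (-1977/85, 564/85), (517/85, 6/85), (-491/85, 162/85)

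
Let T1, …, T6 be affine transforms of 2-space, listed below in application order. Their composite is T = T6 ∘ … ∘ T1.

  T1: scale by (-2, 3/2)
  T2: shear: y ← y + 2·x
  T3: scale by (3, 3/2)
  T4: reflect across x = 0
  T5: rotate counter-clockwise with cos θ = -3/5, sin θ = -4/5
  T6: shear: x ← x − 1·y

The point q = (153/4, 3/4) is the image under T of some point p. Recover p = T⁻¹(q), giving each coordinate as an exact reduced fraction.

p = (-4, 3)

T1 = [-2 0 0; 0 3/2 0; 0 0 1]
T2·T1 = [-2 0 0; -4 3/2 0; 0 0 1]
T3·…·T1 = [-6 0 0; -6 9/4 0; 0 0 1]
T4·…·T1 = [6 0 0; -6 9/4 0; 0 0 1]
T5·…·T1 = [-42/5 9/5 0; -6/5 -27/20 0; 0 0 1]
T6·…·T1 = [-36/5 63/20 0; -6/5 -27/20 0; 0 0 1]
det M = 27/2; M⁻¹ = [-1/10 -7/30 0; 4/45 -8/15 0; 0 0 1]
M⁻¹ · (153/4, 3/4)ᵀ = (-4, 3)ᵀ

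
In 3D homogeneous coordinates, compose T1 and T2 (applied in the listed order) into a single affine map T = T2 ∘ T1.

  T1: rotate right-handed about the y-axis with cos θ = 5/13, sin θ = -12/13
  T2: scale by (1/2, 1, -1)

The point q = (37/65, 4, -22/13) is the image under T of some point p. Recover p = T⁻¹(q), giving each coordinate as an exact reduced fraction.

p = (2, 4, -2/5)

T1 = [5/13 0 -12/13 0; 0 1 0 0; 12/13 0 5/13 0; 0 0 0 1]
T2·T1 = [5/26 0 -6/13 0; 0 1 0 0; -12/13 0 -5/13 0; 0 0 0 1]
det M = -1/2; M⁻¹ = [10/13 0 -12/13 0; 0 1 0 0; -24/13 0 -5/13 0; 0 0 0 1]
M⁻¹ · (37/65, 4, -22/13)ᵀ = (2, 4, -2/5)ᵀ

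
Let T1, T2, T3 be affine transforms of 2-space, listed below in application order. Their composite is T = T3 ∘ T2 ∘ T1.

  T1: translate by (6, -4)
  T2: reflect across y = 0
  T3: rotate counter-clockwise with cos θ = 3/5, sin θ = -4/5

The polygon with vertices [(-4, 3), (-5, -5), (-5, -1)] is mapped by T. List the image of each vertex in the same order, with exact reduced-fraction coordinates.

image vertices: (2, -1), (39/5, 23/5), (23/5, 11/5)

T1 translate by (6, -4): (-4, 3) → (2, -1); (-5, -5) → (1, -9); (-5, -1) → (1, -5)
T2 reflect across y = 0: (2, -1) → (2, 1); (1, -9) → (1, 9); (1, -5) → (1, 5)
T3 rotate counter-clockwise with cos θ = 3/5, sin θ = -4/5: (2, 1) → (2, -1); (1, 9) → (39/5, 23/5); (1, 5) → (23/5, 11/5)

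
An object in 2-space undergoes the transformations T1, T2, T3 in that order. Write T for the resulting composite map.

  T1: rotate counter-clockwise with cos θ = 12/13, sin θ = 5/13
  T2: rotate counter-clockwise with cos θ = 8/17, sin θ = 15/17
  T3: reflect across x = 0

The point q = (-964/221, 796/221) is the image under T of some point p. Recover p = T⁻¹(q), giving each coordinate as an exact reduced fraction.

T1 = [12/13 -5/13 0; 5/13 12/13 0; 0 0 1]
T2·T1 = [21/221 -220/221 0; 220/221 21/221 0; 0 0 1]
T3·…·T1 = [-21/221 220/221 0; 220/221 21/221 0; 0 0 1]
det M = -1; M⁻¹ = [-21/221 220/221 0; 220/221 21/221 0; 0 0 1]
M⁻¹ · (-964/221, 796/221)ᵀ = (4, -4)ᵀ

p = (4, -4)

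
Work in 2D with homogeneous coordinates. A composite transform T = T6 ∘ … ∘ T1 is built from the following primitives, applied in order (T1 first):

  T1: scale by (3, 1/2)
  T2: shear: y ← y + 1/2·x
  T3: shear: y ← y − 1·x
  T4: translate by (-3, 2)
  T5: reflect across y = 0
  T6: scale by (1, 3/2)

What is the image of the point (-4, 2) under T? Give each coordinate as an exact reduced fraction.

T(p) = (-15, -27/2)

T1 scale by (3, 1/2): (-4, 2) → (-12, 1)
T2 shear: y ← y + 1/2·x: (-12, 1) → (-12, -5)
T3 shear: y ← y − 1·x: (-12, -5) → (-12, 7)
T4 translate by (-3, 2): (-12, 7) → (-15, 9)
T5 reflect across y = 0: (-15, 9) → (-15, -9)
T6 scale by (1, 3/2): (-15, -9) → (-15, -27/2)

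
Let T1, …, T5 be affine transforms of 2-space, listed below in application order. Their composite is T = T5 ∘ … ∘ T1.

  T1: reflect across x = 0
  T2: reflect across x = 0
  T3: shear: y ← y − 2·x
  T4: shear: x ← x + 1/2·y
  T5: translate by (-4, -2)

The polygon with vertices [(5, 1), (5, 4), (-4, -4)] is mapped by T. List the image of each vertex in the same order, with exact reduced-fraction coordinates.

T1 reflect across x = 0: (5, 1) → (-5, 1); (5, 4) → (-5, 4); (-4, -4) → (4, -4)
T2 reflect across x = 0: (-5, 1) → (5, 1); (-5, 4) → (5, 4); (4, -4) → (-4, -4)
T3 shear: y ← y − 2·x: (5, 1) → (5, -9); (5, 4) → (5, -6); (-4, -4) → (-4, 4)
T4 shear: x ← x + 1/2·y: (5, -9) → (1/2, -9); (5, -6) → (2, -6); (-4, 4) → (-2, 4)
T5 translate by (-4, -2): (1/2, -9) → (-7/2, -11); (2, -6) → (-2, -8); (-2, 4) → (-6, 2)

image vertices: (-7/2, -11), (-2, -8), (-6, 2)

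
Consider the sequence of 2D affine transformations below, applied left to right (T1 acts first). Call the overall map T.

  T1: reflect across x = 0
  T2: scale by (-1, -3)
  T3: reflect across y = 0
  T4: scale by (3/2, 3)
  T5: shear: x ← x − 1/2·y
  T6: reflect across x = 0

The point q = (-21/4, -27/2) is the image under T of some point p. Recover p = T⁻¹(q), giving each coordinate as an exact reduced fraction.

T1 = [-1 0 0; 0 1 0; 0 0 1]
T2·T1 = [1 0 0; 0 -3 0; 0 0 1]
T3·…·T1 = [1 0 0; 0 3 0; 0 0 1]
T4·…·T1 = [3/2 0 0; 0 9 0; 0 0 1]
T5·…·T1 = [3/2 -9/2 0; 0 9 0; 0 0 1]
T6·…·T1 = [-3/2 9/2 0; 0 9 0; 0 0 1]
det M = -27/2; M⁻¹ = [-2/3 1/3 0; 0 1/9 0; 0 0 1]
M⁻¹ · (-21/4, -27/2)ᵀ = (-1, -3/2)ᵀ

p = (-1, -3/2)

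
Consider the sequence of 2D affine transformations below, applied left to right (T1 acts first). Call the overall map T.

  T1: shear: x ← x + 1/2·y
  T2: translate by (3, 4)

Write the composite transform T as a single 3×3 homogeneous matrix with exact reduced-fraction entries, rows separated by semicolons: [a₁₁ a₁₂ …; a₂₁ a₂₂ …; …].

T1 = [1 1/2 0; 0 1 0; 0 0 1]
T2·T1 = [1 1/2 3; 0 1 4; 0 0 1]

T = [1 1/2 3; 0 1 4; 0 0 1]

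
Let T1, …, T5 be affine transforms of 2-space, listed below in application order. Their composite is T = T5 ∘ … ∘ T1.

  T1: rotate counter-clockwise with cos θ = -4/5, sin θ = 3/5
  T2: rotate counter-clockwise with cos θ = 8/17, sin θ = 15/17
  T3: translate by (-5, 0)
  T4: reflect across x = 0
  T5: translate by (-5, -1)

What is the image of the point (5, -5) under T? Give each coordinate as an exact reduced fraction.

T1 rotate counter-clockwise with cos θ = -4/5, sin θ = 3/5: (5, -5) → (-1, 7)
T2 rotate counter-clockwise with cos θ = 8/17, sin θ = 15/17: (-1, 7) → (-113/17, 41/17)
T3 translate by (-5, 0): (-113/17, 41/17) → (-198/17, 41/17)
T4 reflect across x = 0: (-198/17, 41/17) → (198/17, 41/17)
T5 translate by (-5, -1): (198/17, 41/17) → (113/17, 24/17)

T(p) = (113/17, 24/17)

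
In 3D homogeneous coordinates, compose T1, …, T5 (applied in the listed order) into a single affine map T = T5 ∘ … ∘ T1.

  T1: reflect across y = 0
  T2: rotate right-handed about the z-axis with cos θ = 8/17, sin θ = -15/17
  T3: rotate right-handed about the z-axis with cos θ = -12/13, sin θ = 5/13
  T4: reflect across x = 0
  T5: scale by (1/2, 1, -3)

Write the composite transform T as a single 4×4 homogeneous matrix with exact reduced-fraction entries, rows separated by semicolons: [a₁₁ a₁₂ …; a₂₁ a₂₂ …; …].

T = [21/442 -110/221 0 0; 220/221 21/221 0 0; 0 0 -3 0; 0 0 0 1]

T1 = [1 0 0 0; 0 -1 0 0; 0 0 1 0; 0 0 0 1]
T2·T1 = [8/17 -15/17 0 0; -15/17 -8/17 0 0; 0 0 1 0; 0 0 0 1]
T3·…·T1 = [-21/221 220/221 0 0; 220/221 21/221 0 0; 0 0 1 0; 0 0 0 1]
T4·…·T1 = [21/221 -220/221 0 0; 220/221 21/221 0 0; 0 0 1 0; 0 0 0 1]
T5·…·T1 = [21/442 -110/221 0 0; 220/221 21/221 0 0; 0 0 -3 0; 0 0 0 1]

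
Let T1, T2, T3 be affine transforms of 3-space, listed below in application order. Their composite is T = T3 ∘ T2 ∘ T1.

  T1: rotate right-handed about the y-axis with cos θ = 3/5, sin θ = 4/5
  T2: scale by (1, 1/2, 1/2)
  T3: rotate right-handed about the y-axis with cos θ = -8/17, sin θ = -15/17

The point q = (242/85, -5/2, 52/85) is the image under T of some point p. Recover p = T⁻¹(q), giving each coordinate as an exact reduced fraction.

p = (4, -5, -4)

T1 = [3/5 0 4/5 0; 0 1 0 0; -4/5 0 3/5 0; 0 0 0 1]
T2·T1 = [3/5 0 4/5 0; 0 1/2 0 0; -2/5 0 3/10 0; 0 0 0 1]
T3·…·T1 = [6/85 0 -109/170 0; 0 1/2 0 0; 61/85 0 48/85 0; 0 0 0 1]
det M = 1/4; M⁻¹ = [96/85 0 109/85 0; 0 2 0 0; -122/85 0 12/85 0; 0 0 0 1]
M⁻¹ · (242/85, -5/2, 52/85)ᵀ = (4, -5, -4)ᵀ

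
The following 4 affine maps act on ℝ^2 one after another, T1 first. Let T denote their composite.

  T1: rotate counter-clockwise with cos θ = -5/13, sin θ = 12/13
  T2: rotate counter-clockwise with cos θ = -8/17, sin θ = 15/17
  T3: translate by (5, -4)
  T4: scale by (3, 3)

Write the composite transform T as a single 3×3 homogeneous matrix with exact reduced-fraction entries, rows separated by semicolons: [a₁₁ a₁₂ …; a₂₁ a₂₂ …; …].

T = [-420/221 513/221 15; -513/221 -420/221 -12; 0 0 1]

T1 = [-5/13 -12/13 0; 12/13 -5/13 0; 0 0 1]
T2·T1 = [-140/221 171/221 0; -171/221 -140/221 0; 0 0 1]
T3·…·T1 = [-140/221 171/221 5; -171/221 -140/221 -4; 0 0 1]
T4·…·T1 = [-420/221 513/221 15; -513/221 -420/221 -12; 0 0 1]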